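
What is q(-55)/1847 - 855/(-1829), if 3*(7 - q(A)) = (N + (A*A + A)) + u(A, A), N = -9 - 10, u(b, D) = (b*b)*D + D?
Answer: 101259685/3378163 ≈ 29.975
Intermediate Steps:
u(b, D) = D + D*b**2 (u(b, D) = b**2*D + D = D*b**2 + D = D + D*b**2)
N = -19
q(A) = 40/3 - A/3 - A**2/3 - A*(1 + A**2)/3 (q(A) = 7 - ((-19 + (A*A + A)) + A*(1 + A**2))/3 = 7 - ((-19 + (A**2 + A)) + A*(1 + A**2))/3 = 7 - ((-19 + (A + A**2)) + A*(1 + A**2))/3 = 7 - ((-19 + A + A**2) + A*(1 + A**2))/3 = 7 - (-19 + A + A**2 + A*(1 + A**2))/3 = 7 + (19/3 - A/3 - A**2/3 - A*(1 + A**2)/3) = 40/3 - A/3 - A**2/3 - A*(1 + A**2)/3)
q(-55)/1847 - 855/(-1829) = (40/3 - 2/3*(-55) - 1/3*(-55)**2 - 1/3*(-55)**3)/1847 - 855/(-1829) = (40/3 + 110/3 - 1/3*3025 - 1/3*(-166375))*(1/1847) - 855*(-1/1829) = (40/3 + 110/3 - 3025/3 + 166375/3)*(1/1847) + 855/1829 = 54500*(1/1847) + 855/1829 = 54500/1847 + 855/1829 = 101259685/3378163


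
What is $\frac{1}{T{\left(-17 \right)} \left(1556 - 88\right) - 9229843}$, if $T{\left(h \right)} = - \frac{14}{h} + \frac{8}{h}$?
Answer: $- \frac{17}{156898523} \approx -1.0835 \cdot 10^{-7}$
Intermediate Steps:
$T{\left(h \right)} = - \frac{6}{h}$
$\frac{1}{T{\left(-17 \right)} \left(1556 - 88\right) - 9229843} = \frac{1}{- \frac{6}{-17} \left(1556 - 88\right) - 9229843} = \frac{1}{\left(-6\right) \left(- \frac{1}{17}\right) 1468 - 9229843} = \frac{1}{\frac{6}{17} \cdot 1468 - 9229843} = \frac{1}{\frac{8808}{17} - 9229843} = \frac{1}{- \frac{156898523}{17}} = - \frac{17}{156898523}$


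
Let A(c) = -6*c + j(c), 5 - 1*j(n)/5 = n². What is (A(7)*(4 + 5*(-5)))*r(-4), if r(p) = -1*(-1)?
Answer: 5502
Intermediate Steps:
j(n) = 25 - 5*n²
A(c) = 25 - 6*c - 5*c² (A(c) = -6*c + (25 - 5*c²) = 25 - 6*c - 5*c²)
r(p) = 1
(A(7)*(4 + 5*(-5)))*r(-4) = ((25 - 6*7 - 5*7²)*(4 + 5*(-5)))*1 = ((25 - 42 - 5*49)*(4 - 25))*1 = ((25 - 42 - 245)*(-21))*1 = -262*(-21)*1 = 5502*1 = 5502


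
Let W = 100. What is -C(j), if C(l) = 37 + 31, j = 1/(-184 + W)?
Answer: -68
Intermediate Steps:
j = -1/84 (j = 1/(-184 + 100) = 1/(-84) = -1/84 ≈ -0.011905)
C(l) = 68
-C(j) = -1*68 = -68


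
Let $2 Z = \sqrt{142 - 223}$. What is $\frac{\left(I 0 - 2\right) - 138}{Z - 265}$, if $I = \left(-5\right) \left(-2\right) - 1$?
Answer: $\frac{148400}{280981} + \frac{2520 i}{280981} \approx 0.52815 + 0.0089686 i$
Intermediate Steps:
$Z = \frac{9 i}{2}$ ($Z = \frac{\sqrt{142 - 223}}{2} = \frac{\sqrt{-81}}{2} = \frac{9 i}{2} \approx 4.5 i$)
$I = 9$ ($I = 10 - 1 = 9$)
$\frac{\left(I 0 - 2\right) - 138}{Z - 265} = \frac{\left(9 \cdot 0 - 2\right) - 138}{\frac{9 i}{2} - 265} = \frac{\left(0 - 2\right) - 138}{-265 + \frac{9 i}{2}} = \left(-2 - 138\right) \frac{4 \left(-265 - \frac{9 i}{2}\right)}{280981} = - 140 \frac{4 \left(-265 - \frac{9 i}{2}\right)}{280981} = - \frac{560 \left(-265 - \frac{9 i}{2}\right)}{280981}$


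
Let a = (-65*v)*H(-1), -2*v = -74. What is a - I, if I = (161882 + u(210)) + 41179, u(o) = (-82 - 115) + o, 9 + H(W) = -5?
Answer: -169404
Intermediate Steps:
H(W) = -14 (H(W) = -9 - 5 = -14)
u(o) = -197 + o
v = 37 (v = -½*(-74) = 37)
I = 203074 (I = (161882 + (-197 + 210)) + 41179 = (161882 + 13) + 41179 = 161895 + 41179 = 203074)
a = 33670 (a = -65*37*(-14) = -2405*(-14) = 33670)
a - I = 33670 - 1*203074 = 33670 - 203074 = -169404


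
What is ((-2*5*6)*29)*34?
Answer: -59160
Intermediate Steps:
((-2*5*6)*29)*34 = (-10*6*29)*34 = -60*29*34 = -1740*34 = -59160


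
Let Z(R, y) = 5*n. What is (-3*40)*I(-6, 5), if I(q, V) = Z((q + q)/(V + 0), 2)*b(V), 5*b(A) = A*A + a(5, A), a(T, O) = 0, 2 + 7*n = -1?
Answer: 9000/7 ≈ 1285.7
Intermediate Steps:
n = -3/7 (n = -2/7 + (1/7)*(-1) = -2/7 - 1/7 = -3/7 ≈ -0.42857)
Z(R, y) = -15/7 (Z(R, y) = 5*(-3/7) = -15/7)
b(A) = A**2/5 (b(A) = (A*A + 0)/5 = (A**2 + 0)/5 = A**2/5)
I(q, V) = -3*V**2/7
(-3*40)*I(-6, 5) = (-3*40)*(-3/7*5**2) = -(-360)*25/7 = -120*(-75/7) = 9000/7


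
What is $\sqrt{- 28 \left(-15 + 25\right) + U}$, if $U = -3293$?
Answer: $3 i \sqrt{397} \approx 59.775 i$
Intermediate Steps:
$\sqrt{- 28 \left(-15 + 25\right) + U} = \sqrt{- 28 \left(-15 + 25\right) - 3293} = \sqrt{\left(-28\right) 10 - 3293} = \sqrt{-280 - 3293} = \sqrt{-3573} = 3 i \sqrt{397}$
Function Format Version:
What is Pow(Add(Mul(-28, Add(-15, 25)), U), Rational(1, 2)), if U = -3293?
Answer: Mul(3, I, Pow(397, Rational(1, 2))) ≈ Mul(59.775, I)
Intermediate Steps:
Pow(Add(Mul(-28, Add(-15, 25)), U), Rational(1, 2)) = Pow(Add(Mul(-28, Add(-15, 25)), -3293), Rational(1, 2)) = Pow(Add(Mul(-28, 10), -3293), Rational(1, 2)) = Pow(Add(-280, -3293), Rational(1, 2)) = Pow(-3573, Rational(1, 2)) = Mul(3, I, Pow(397, Rational(1, 2)))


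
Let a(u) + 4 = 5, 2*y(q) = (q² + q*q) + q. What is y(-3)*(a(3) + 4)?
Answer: 75/2 ≈ 37.500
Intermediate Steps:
y(q) = q² + q/2 (y(q) = ((q² + q*q) + q)/2 = ((q² + q²) + q)/2 = (2*q² + q)/2 = (q + 2*q²)/2 = q² + q/2)
a(u) = 1 (a(u) = -4 + 5 = 1)
y(-3)*(a(3) + 4) = (-3*(½ - 3))*(1 + 4) = -3*(-5/2)*5 = (15/2)*5 = 75/2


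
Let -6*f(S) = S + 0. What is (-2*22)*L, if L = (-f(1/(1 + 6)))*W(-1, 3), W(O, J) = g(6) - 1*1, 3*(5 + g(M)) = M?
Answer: 88/21 ≈ 4.1905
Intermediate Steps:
g(M) = -5 + M/3
W(O, J) = -4 (W(O, J) = (-5 + (⅓)*6) - 1*1 = (-5 + 2) - 1 = -3 - 1 = -4)
f(S) = -S/6 (f(S) = -(S + 0)/6 = -S/6)
L = -2/21 (L = -(-1)/(6*(1 + 6))*(-4) = -(-1)/(6*7)*(-4) = -1*(-1/42)*(-4) = (1/42)*(-4) = -2/21 ≈ -0.095238)
(-2*22)*L = -2*22*(-2/21) = -44*(-2/21) = 88/21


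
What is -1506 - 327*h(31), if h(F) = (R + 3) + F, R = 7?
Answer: -14913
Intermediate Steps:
h(F) = 10 + F (h(F) = (7 + 3) + F = 10 + F)
-1506 - 327*h(31) = -1506 - 327*(10 + 31) = -1506 - 327*41 = -1506 - 13407 = -14913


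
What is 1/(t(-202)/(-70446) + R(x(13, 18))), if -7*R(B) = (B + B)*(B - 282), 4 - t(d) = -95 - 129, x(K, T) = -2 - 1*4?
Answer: -82187/40577162 ≈ -0.0020254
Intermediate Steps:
x(K, T) = -6 (x(K, T) = -2 - 4 = -6)
t(d) = 228 (t(d) = 4 - (-95 - 129) = 4 - 1*(-224) = 4 + 224 = 228)
R(B) = -2*B*(-282 + B)/7 (R(B) = -(B + B)*(B - 282)/7 = -2*B*(-282 + B)/7)
1/(t(-202)/(-70446) + R(x(13, 18))) = 1/(228/(-70446) + (2/7)*(-6)*(282 - 1*(-6))) = 1/(228*(-1/70446) + (2/7)*(-6)*(282 + 6)) = 1/(-38/11741 + (2/7)*(-6)*288) = 1/(-38/11741 - 3456/7) = 1/(-40577162/82187) = -82187/40577162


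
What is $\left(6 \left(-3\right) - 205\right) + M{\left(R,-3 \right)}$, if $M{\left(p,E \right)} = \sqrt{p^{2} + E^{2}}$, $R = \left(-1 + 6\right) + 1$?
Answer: $-223 + 3 \sqrt{5} \approx -216.29$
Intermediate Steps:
$R = 6$ ($R = 5 + 1 = 6$)
$M{\left(p,E \right)} = \sqrt{E^{2} + p^{2}}$
$\left(6 \left(-3\right) - 205\right) + M{\left(R,-3 \right)} = \left(6 \left(-3\right) - 205\right) + \sqrt{\left(-3\right)^{2} + 6^{2}} = \left(-18 - 205\right) + \sqrt{9 + 36} = -223 + \sqrt{45} = -223 + 3 \sqrt{5}$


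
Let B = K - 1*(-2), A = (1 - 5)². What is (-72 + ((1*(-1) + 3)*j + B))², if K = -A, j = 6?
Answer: 5476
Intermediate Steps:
A = 16 (A = (-4)² = 16)
K = -16 (K = -1*16 = -16)
B = -14 (B = -16 - 1*(-2) = -16 + 2 = -14)
(-72 + ((1*(-1) + 3)*j + B))² = (-72 + ((1*(-1) + 3)*6 - 14))² = (-72 + ((-1 + 3)*6 - 14))² = (-72 + (2*6 - 14))² = (-72 + (12 - 14))² = (-72 - 2)² = (-74)² = 5476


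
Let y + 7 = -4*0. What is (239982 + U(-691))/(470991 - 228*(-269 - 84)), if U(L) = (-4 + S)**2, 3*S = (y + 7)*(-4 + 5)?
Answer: 239998/551475 ≈ 0.43519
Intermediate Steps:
y = -7 (y = -7 - 4*0 = -7 + 0 = -7)
S = 0 (S = ((-7 + 7)*(-4 + 5))/3 = (0*1)/3 = (1/3)*0 = 0)
U(L) = 16 (U(L) = (-4 + 0)**2 = (-4)**2 = 16)
(239982 + U(-691))/(470991 - 228*(-269 - 84)) = (239982 + 16)/(470991 - 228*(-269 - 84)) = 239998/(470991 - 228*(-353)) = 239998/(470991 + 80484) = 239998/551475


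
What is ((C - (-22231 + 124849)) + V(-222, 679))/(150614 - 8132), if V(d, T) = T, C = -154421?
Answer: -128180/71241 ≈ -1.7992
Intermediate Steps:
((C - (-22231 + 124849)) + V(-222, 679))/(150614 - 8132) = ((-154421 - (-22231 + 124849)) + 679)/(150614 - 8132) = ((-154421 - 1*102618) + 679)/142482 = ((-154421 - 102618) + 679)*(1/142482) = (-257039 + 679)*(1/142482) = -256360*1/142482 = -128180/71241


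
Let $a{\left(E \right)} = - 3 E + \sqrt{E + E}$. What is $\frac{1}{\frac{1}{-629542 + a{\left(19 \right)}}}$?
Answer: $-629599 + \sqrt{38} \approx -6.2959 \cdot 10^{5}$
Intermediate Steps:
$a{\left(E \right)} = - 3 E + \sqrt{2} \sqrt{E}$ ($a{\left(E \right)} = - 3 E + \sqrt{2 E} = - 3 E + \sqrt{2} \sqrt{E}$)
$\frac{1}{\frac{1}{-629542 + a{\left(19 \right)}}} = \frac{1}{\frac{1}{-629542 - \left(57 - \sqrt{2} \sqrt{19}\right)}} = \frac{1}{\frac{1}{-629542 - \left(57 - \sqrt{38}\right)}} = \frac{1}{\frac{1}{-629599 + \sqrt{38}}} = -629599 + \sqrt{38}$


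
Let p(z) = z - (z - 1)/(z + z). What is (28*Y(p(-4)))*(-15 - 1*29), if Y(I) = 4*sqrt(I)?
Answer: -1232*I*sqrt(74) ≈ -10598.0*I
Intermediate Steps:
p(z) = z - (-1 + z)/(2*z)
(28*Y(p(-4)))*(-15 - 1*29) = (28*(4*sqrt(-1/2 - 4 + (1/2)/(-4))))*(-15 - 1*29) = (28*(4*sqrt(-1/2 - 4 + (1/2)*(-1/4))))*(-15 - 29) = (28*(4*sqrt(-1/2 - 4 - 1/8)))*(-44) = (28*(4*sqrt(-37/8)))*(-44) = (28*(4*(I*sqrt(74)/4)))*(-44) = (28*(I*sqrt(74)))*(-44) = (28*I*sqrt(74))*(-44) = -1232*I*sqrt(74)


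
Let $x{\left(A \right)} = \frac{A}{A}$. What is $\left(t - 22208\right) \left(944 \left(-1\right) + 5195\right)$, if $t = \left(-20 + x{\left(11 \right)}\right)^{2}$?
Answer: $-92871597$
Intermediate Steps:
$x{\left(A \right)} = 1$
$t = 361$ ($t = \left(-20 + 1\right)^{2} = \left(-19\right)^{2} = 361$)
$\left(t - 22208\right) \left(944 \left(-1\right) + 5195\right) = \left(361 - 22208\right) \left(944 \left(-1\right) + 5195\right) = - 21847 \left(-944 + 5195\right) = \left(-21847\right) 4251 = -92871597$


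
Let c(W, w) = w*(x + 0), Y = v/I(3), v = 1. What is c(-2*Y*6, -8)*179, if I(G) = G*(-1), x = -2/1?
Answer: 2864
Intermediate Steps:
x = -2 (x = -2*1 = -2)
I(G) = -G
Y = -⅓ (Y = 1/(-1*3) = 1/(-3) = 1*(-⅓) = -⅓ ≈ -0.33333)
c(W, w) = -2*w (c(W, w) = w*(-2 + 0) = w*(-2) = -2*w)
c(-2*Y*6, -8)*179 = -2*(-8)*179 = 16*179 = 2864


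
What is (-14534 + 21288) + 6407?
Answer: 13161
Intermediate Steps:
(-14534 + 21288) + 6407 = 6754 + 6407 = 13161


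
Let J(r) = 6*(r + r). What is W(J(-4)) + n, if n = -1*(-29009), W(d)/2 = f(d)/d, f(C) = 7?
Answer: 696209/24 ≈ 29009.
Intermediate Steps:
J(r) = 12*r (J(r) = 6*(2*r) = 12*r)
W(d) = 14/d (W(d) = 2*(7/d) = 14/d)
n = 29009
W(J(-4)) + n = 14/((12*(-4))) + 29009 = 14/(-48) + 29009 = 14*(-1/48) + 29009 = -7/24 + 29009 = 696209/24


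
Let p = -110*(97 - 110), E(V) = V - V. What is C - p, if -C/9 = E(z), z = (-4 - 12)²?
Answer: -1430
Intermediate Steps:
z = 256 (z = (-16)² = 256)
E(V) = 0
p = 1430 (p = -110*(-13) = 1430)
C = 0 (C = -9*0 = 0)
C - p = 0 - 1*1430 = 0 - 1430 = -1430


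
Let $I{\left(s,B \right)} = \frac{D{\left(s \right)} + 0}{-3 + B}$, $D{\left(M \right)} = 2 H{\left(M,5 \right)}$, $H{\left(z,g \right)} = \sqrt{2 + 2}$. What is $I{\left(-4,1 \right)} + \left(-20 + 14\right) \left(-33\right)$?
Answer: $196$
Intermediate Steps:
$H{\left(z,g \right)} = 2$ ($H{\left(z,g \right)} = \sqrt{4} = 2$)
$D{\left(M \right)} = 4$ ($D{\left(M \right)} = 2 \cdot 2 = 4$)
$I{\left(s,B \right)} = \frac{4}{-3 + B}$ ($I{\left(s,B \right)} = \frac{4 + 0}{-3 + B} = \frac{4}{-3 + B}$)
$I{\left(-4,1 \right)} + \left(-20 + 14\right) \left(-33\right) = \frac{4}{-3 + 1} + \left(-20 + 14\right) \left(-33\right) = \frac{4}{-2} - -198 = 4 \left(- \frac{1}{2}\right) + 198 = -2 + 198 = 196$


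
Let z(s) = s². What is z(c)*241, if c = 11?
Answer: 29161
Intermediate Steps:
z(c)*241 = 11²*241 = 121*241 = 29161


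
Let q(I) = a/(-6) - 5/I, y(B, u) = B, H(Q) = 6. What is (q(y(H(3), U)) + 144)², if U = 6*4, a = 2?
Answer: 734449/36 ≈ 20401.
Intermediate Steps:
U = 24
q(I) = -⅓ - 5/I (q(I) = 2/(-6) - 5/I = 2*(-⅙) - 5/I = -⅓ - 5/I)
(q(y(H(3), U)) + 144)² = ((⅓)*(-15 - 1*6)/6 + 144)² = ((⅓)*(⅙)*(-15 - 6) + 144)² = ((⅓)*(⅙)*(-21) + 144)² = (-7/6 + 144)² = (857/6)² = 734449/36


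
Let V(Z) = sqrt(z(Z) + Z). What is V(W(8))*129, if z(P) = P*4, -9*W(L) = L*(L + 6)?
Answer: 172*I*sqrt(35) ≈ 1017.6*I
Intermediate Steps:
W(L) = -L*(6 + L)/9 (W(L) = -L*(L + 6)/9 = -L*(6 + L)/9)
z(P) = 4*P
V(Z) = sqrt(5)*sqrt(Z) (V(Z) = sqrt(4*Z + Z) = sqrt(5*Z) = sqrt(5)*sqrt(Z))
V(W(8))*129 = (sqrt(5)*sqrt(-1/9*8*(6 + 8)))*129 = (sqrt(5)*sqrt(-1/9*8*14))*129 = (sqrt(5)*sqrt(-112/9))*129 = (sqrt(5)*(4*I*sqrt(7)/3))*129 = (4*I*sqrt(35)/3)*129 = 172*I*sqrt(35)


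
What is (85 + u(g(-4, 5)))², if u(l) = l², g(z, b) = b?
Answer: 12100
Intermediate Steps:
(85 + u(g(-4, 5)))² = (85 + 5²)² = (85 + 25)² = 110² = 12100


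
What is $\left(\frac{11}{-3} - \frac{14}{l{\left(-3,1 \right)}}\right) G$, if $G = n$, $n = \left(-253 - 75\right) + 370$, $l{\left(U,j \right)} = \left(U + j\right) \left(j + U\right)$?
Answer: $-301$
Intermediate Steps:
$l{\left(U,j \right)} = \left(U + j\right)^{2}$ ($l{\left(U,j \right)} = \left(U + j\right) \left(U + j\right) = \left(U + j\right)^{2}$)
$n = 42$ ($n = -328 + 370 = 42$)
$G = 42$
$\left(\frac{11}{-3} - \frac{14}{l{\left(-3,1 \right)}}\right) G = \left(\frac{11}{-3} - \frac{14}{\left(-3 + 1\right)^{2}}\right) 42 = \left(11 \left(- \frac{1}{3}\right) - \frac{14}{\left(-2\right)^{2}}\right) 42 = \left(- \frac{11}{3} - \frac{14}{4}\right) 42 = \left(- \frac{11}{3} - \frac{7}{2}\right) 42 = \left(- \frac{43}{6}\right) 42 = -301$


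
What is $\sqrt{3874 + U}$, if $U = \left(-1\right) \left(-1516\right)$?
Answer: $7 \sqrt{110} \approx 73.417$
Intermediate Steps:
$U = 1516$
$\sqrt{3874 + U} = \sqrt{3874 + 1516} = \sqrt{5390} = 7 \sqrt{110}$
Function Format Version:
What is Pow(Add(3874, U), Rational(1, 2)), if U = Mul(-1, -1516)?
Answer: Mul(7, Pow(110, Rational(1, 2))) ≈ 73.417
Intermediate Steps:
U = 1516
Pow(Add(3874, U), Rational(1, 2)) = Pow(Add(3874, 1516), Rational(1, 2)) = Pow(5390, Rational(1, 2)) = Mul(7, Pow(110, Rational(1, 2)))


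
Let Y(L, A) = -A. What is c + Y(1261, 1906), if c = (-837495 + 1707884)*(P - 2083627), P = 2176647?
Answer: 80963582874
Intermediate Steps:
c = 80963584780 (c = (-837495 + 1707884)*(2176647 - 2083627) = 870389*93020 = 80963584780)
c + Y(1261, 1906) = 80963584780 - 1*1906 = 80963584780 - 1906 = 80963582874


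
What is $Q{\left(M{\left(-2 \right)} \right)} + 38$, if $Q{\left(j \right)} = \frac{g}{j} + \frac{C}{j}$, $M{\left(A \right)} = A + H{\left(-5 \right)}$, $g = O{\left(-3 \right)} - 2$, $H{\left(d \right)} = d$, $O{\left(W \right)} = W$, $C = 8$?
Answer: $\frac{263}{7} \approx 37.571$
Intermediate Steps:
$g = -5$ ($g = -3 - 2 = -5$)
$M{\left(A \right)} = -5 + A$ ($M{\left(A \right)} = A - 5 = -5 + A$)
$Q{\left(j \right)} = \frac{3}{j}$ ($Q{\left(j \right)} = - \frac{5}{j} + \frac{8}{j} = \frac{3}{j}$)
$Q{\left(M{\left(-2 \right)} \right)} + 38 = \frac{3}{-5 - 2} + 38 = \frac{3}{-7} + 38 = 3 \left(- \frac{1}{7}\right) + 38 = - \frac{3}{7} + 38 = \frac{263}{7}$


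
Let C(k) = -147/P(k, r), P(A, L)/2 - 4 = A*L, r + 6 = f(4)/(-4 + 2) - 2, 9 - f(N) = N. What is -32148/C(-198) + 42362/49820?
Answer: 1112054580829/1220590 ≈ 9.1108e+5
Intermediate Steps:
f(N) = 9 - N
r = -21/2 (r = -6 + ((9 - 1*4)/(-4 + 2) - 2) = -6 + ((9 - 4)/(-2) - 2) = -6 + (-½*5 - 2) = -6 + (-5/2 - 2) = -6 - 9/2 = -21/2 ≈ -10.500)
P(A, L) = 8 + 2*A*L (P(A, L) = 8 + 2*(A*L) = 8 + 2*A*L)
C(k) = -147/(8 - 21*k) (C(k) = -147/(8 + 2*k*(-21/2)) = -147/(8 - 21*k))
-32148/C(-198) + 42362/49820 = -32148/(147/(-8 + 21*(-198))) + 42362/49820 = -32148/(147/(-8 - 4158)) + 42362*(1/49820) = -32148/(147/(-4166)) + 21181/24910 = -32148/(147*(-1/4166)) + 21181/24910 = -32148/(-147/4166) + 21181/24910 = -32148*(-4166/147) + 21181/24910 = 44642856/49 + 21181/24910 = 1112054580829/1220590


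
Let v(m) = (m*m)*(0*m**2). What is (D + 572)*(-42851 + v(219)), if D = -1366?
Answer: 34023694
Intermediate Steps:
v(m) = 0 (v(m) = m**2*0 = 0)
(D + 572)*(-42851 + v(219)) = (-1366 + 572)*(-42851 + 0) = -794*(-42851) = 34023694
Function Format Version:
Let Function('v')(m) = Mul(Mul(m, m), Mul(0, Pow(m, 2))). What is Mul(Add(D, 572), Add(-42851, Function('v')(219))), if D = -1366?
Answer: 34023694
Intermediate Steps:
Function('v')(m) = 0 (Function('v')(m) = Mul(Pow(m, 2), 0) = 0)
Mul(Add(D, 572), Add(-42851, Function('v')(219))) = Mul(Add(-1366, 572), Add(-42851, 0)) = Mul(-794, -42851) = 34023694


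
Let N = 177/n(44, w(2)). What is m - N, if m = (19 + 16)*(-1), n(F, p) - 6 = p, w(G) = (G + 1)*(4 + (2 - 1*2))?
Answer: -269/6 ≈ -44.833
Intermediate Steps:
w(G) = 4 + 4*G (w(G) = (1 + G)*(4 + (2 - 2)) = (1 + G)*(4 + 0) = (1 + G)*4 = 4 + 4*G)
n(F, p) = 6 + p
m = -35 (m = 35*(-1) = -35)
N = 59/6 (N = 177/(6 + (4 + 4*2)) = 177/(6 + (4 + 8)) = 177/(6 + 12) = 177/18 = 177*(1/18) = 59/6 ≈ 9.8333)
m - N = -35 - 1*59/6 = -35 - 59/6 = -269/6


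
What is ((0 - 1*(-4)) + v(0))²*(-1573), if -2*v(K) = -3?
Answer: -190333/4 ≈ -47583.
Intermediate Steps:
v(K) = 3/2 (v(K) = -½*(-3) = 3/2)
((0 - 1*(-4)) + v(0))²*(-1573) = ((0 - 1*(-4)) + 3/2)²*(-1573) = ((0 + 4) + 3/2)²*(-1573) = (4 + 3/2)²*(-1573) = (11/2)²*(-1573) = (121/4)*(-1573) = -190333/4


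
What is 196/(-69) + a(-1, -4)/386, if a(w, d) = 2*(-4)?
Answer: -38104/13317 ≈ -2.8613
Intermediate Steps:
a(w, d) = -8
196/(-69) + a(-1, -4)/386 = 196/(-69) - 8/386 = 196*(-1/69) - 8*1/386 = -196/69 - 4/193 = -38104/13317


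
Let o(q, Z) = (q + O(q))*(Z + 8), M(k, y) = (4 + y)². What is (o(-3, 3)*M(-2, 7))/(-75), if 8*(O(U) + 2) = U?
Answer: 57233/600 ≈ 95.388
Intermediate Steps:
O(U) = -2 + U/8
o(q, Z) = (-2 + 9*q/8)*(8 + Z) (o(q, Z) = (q + (-2 + q/8))*(Z + 8) = (-2 + 9*q/8)*(8 + Z))
(o(-3, 3)*M(-2, 7))/(-75) = ((-16 - 2*3 + 9*(-3) + (9/8)*3*(-3))*(4 + 7)²)/(-75) = ((-16 - 6 - 27 - 81/8)*11²)*(-1/75) = -473/8*121*(-1/75) = -57233/8*(-1/75) = 57233/600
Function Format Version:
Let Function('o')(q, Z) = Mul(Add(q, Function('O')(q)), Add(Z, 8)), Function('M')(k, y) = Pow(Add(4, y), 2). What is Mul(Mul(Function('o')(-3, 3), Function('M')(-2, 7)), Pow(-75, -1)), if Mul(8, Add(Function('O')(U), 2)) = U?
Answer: Rational(57233, 600) ≈ 95.388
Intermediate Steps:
Function('O')(U) = Add(-2, Mul(Rational(1, 8), U))
Function('o')(q, Z) = Mul(Add(-2, Mul(Rational(9, 8), q)), Add(8, Z)) (Function('o')(q, Z) = Mul(Add(q, Add(-2, Mul(Rational(1, 8), q))), Add(Z, 8)) = Mul(Add(-2, Mul(Rational(9, 8), q)), Add(8, Z)))
Mul(Mul(Function('o')(-3, 3), Function('M')(-2, 7)), Pow(-75, -1)) = Mul(Mul(Add(-16, Mul(-2, 3), Mul(9, -3), Mul(Rational(9, 8), 3, -3)), Pow(Add(4, 7), 2)), Pow(-75, -1)) = Mul(Mul(Add(-16, -6, -27, Rational(-81, 8)), Pow(11, 2)), Rational(-1, 75)) = Mul(Mul(Rational(-473, 8), 121), Rational(-1, 75)) = Mul(Rational(-57233, 8), Rational(-1, 75)) = Rational(57233, 600)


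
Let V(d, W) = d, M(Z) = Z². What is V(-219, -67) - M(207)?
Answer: -43068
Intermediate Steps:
V(-219, -67) - M(207) = -219 - 1*207² = -219 - 1*42849 = -219 - 42849 = -43068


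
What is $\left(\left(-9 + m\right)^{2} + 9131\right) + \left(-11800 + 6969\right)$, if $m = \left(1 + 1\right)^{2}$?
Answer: $4325$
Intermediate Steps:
$m = 4$ ($m = 2^{2} = 4$)
$\left(\left(-9 + m\right)^{2} + 9131\right) + \left(-11800 + 6969\right) = \left(\left(-9 + 4\right)^{2} + 9131\right) + \left(-11800 + 6969\right) = \left(\left(-5\right)^{2} + 9131\right) - 4831 = \left(25 + 9131\right) - 4831 = 9156 - 4831 = 4325$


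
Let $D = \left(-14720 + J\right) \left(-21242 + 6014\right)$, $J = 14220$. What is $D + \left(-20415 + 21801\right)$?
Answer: $7615386$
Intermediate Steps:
$D = 7614000$ ($D = \left(-14720 + 14220\right) \left(-21242 + 6014\right) = \left(-500\right) \left(-15228\right) = 7614000$)
$D + \left(-20415 + 21801\right) = 7614000 + \left(-20415 + 21801\right) = 7614000 + 1386 = 7615386$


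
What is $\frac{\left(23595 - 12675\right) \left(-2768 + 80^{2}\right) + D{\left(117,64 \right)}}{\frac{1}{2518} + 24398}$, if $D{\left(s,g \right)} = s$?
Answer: $\frac{2560712834}{1575235} \approx 1625.6$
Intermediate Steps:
$\frac{\left(23595 - 12675\right) \left(-2768 + 80^{2}\right) + D{\left(117,64 \right)}}{\frac{1}{2518} + 24398} = \frac{\left(23595 - 12675\right) \left(-2768 + 80^{2}\right) + 117}{\frac{1}{2518} + 24398} = \frac{10920 \left(-2768 + 6400\right) + 117}{\frac{1}{2518} + 24398} = \frac{10920 \cdot 3632 + 117}{\frac{61434165}{2518}} = \left(39661440 + 117\right) \frac{2518}{61434165} = 39661557 \cdot \frac{2518}{61434165} = \frac{2560712834}{1575235}$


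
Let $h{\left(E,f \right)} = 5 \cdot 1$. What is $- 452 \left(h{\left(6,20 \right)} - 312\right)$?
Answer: $138764$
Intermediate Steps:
$h{\left(E,f \right)} = 5$
$- 452 \left(h{\left(6,20 \right)} - 312\right) = - 452 \left(5 - 312\right) = \left(-452\right) \left(-307\right) = 138764$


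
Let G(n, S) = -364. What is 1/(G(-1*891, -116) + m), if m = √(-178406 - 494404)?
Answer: -182/402653 - I*√672810/805306 ≈ -0.000452 - 0.0010186*I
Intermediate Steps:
m = I*√672810 (m = √(-672810) = I*√672810 ≈ 820.25*I)
1/(G(-1*891, -116) + m) = 1/(-364 + I*√672810)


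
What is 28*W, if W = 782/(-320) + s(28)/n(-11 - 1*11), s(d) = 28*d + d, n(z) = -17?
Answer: -955969/680 ≈ -1405.8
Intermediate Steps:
s(d) = 29*d
W = -136567/2720 (W = 782/(-320) + (29*28)/(-17) = 782*(-1/320) + 812*(-1/17) = -391/160 - 812/17 = -136567/2720 ≈ -50.208)
28*W = 28*(-136567/2720) = -955969/680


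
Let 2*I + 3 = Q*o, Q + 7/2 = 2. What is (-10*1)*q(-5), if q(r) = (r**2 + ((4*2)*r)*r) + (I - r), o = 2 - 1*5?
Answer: -4615/2 ≈ -2307.5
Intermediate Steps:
o = -3 (o = 2 - 5 = -3)
Q = -3/2 (Q = -7/2 + 2 = -3/2 ≈ -1.5000)
I = 3/4 (I = -3/2 + (-3/2*(-3))/2 = -3/2 + (1/2)*(9/2) = -3/2 + 9/4 = 3/4 ≈ 0.75000)
q(r) = 3/4 - r + 9*r**2 (q(r) = (r**2 + ((4*2)*r)*r) + (3/4 - r) = (r**2 + (8*r)*r) + (3/4 - r) = (r**2 + 8*r**2) + (3/4 - r) = 9*r**2 + (3/4 - r) = 3/4 - r + 9*r**2)
(-10*1)*q(-5) = (-10*1)*(3/4 - 1*(-5) + 9*(-5)**2) = -10*(3/4 + 5 + 9*25) = -10*(3/4 + 5 + 225) = -10*923/4 = -4615/2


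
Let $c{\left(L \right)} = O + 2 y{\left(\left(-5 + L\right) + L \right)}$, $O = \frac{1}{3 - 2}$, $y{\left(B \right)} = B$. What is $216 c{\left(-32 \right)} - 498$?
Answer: $-30090$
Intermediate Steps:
$O = 1$ ($O = 1^{-1} = 1$)
$c{\left(L \right)} = -9 + 4 L$ ($c{\left(L \right)} = 1 + 2 \left(\left(-5 + L\right) + L\right) = 1 + 2 \left(-5 + 2 L\right) = 1 + \left(-10 + 4 L\right) = -9 + 4 L$)
$216 c{\left(-32 \right)} - 498 = 216 \left(-9 + 4 \left(-32\right)\right) - 498 = 216 \left(-9 - 128\right) - 498 = 216 \left(-137\right) - 498 = -29592 - 498 = -30090$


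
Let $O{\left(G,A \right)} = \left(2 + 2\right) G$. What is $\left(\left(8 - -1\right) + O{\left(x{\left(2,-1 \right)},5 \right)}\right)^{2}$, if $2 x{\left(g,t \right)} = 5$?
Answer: $361$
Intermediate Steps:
$x{\left(g,t \right)} = \frac{5}{2}$ ($x{\left(g,t \right)} = \frac{1}{2} \cdot 5 = \frac{5}{2}$)
$O{\left(G,A \right)} = 4 G$
$\left(\left(8 - -1\right) + O{\left(x{\left(2,-1 \right)},5 \right)}\right)^{2} = \left(\left(8 - -1\right) + 4 \cdot \frac{5}{2}\right)^{2} = \left(\left(8 + 1\right) + 10\right)^{2} = \left(9 + 10\right)^{2} = 19^{2} = 361$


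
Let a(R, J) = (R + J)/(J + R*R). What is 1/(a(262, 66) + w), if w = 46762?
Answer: 34355/1606508674 ≈ 2.1385e-5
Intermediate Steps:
a(R, J) = (J + R)/(J + R**2)
1/(a(262, 66) + w) = 1/((66 + 262)/(66 + 262**2) + 46762) = 1/(328/(66 + 68644) + 46762) = 1/(328/68710 + 46762) = 1/((1/68710)*328 + 46762) = 1/(164/34355 + 46762) = 1/(1606508674/34355) = 34355/1606508674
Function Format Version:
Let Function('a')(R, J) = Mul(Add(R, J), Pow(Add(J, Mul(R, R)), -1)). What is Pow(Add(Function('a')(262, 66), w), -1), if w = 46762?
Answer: Rational(34355, 1606508674) ≈ 2.1385e-5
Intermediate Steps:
Function('a')(R, J) = Mul(Pow(Add(J, Pow(R, 2)), -1), Add(J, R)) (Function('a')(R, J) = Mul(Add(J, R), Pow(Add(J, Pow(R, 2)), -1)) = Mul(Pow(Add(J, Pow(R, 2)), -1), Add(J, R)))
Pow(Add(Function('a')(262, 66), w), -1) = Pow(Add(Mul(Pow(Add(66, Pow(262, 2)), -1), Add(66, 262)), 46762), -1) = Pow(Add(Mul(Pow(Add(66, 68644), -1), 328), 46762), -1) = Pow(Add(Mul(Pow(68710, -1), 328), 46762), -1) = Pow(Add(Mul(Rational(1, 68710), 328), 46762), -1) = Pow(Add(Rational(164, 34355), 46762), -1) = Pow(Rational(1606508674, 34355), -1) = Rational(34355, 1606508674)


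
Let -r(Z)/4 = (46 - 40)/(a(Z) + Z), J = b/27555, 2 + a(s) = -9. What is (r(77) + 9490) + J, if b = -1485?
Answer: 17432363/1837 ≈ 9489.6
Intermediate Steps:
a(s) = -11 (a(s) = -2 - 9 = -11)
J = -9/167 (J = -1485/27555 = -1485*1/27555 = -9/167 ≈ -0.053892)
r(Z) = -24/(-11 + Z) (r(Z) = -4*(46 - 40)/(-11 + Z) = -24/(-11 + Z))
(r(77) + 9490) + J = (-24/(-11 + 77) + 9490) - 9/167 = (-24/66 + 9490) - 9/167 = (-24*1/66 + 9490) - 9/167 = (-4/11 + 9490) - 9/167 = 104386/11 - 9/167 = 17432363/1837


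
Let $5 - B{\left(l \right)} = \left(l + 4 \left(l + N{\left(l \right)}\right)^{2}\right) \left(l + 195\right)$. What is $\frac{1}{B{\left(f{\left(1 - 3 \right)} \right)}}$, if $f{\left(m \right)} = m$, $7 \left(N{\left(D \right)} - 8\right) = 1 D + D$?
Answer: $- \frac{49}{1095609} \approx -4.4724 \cdot 10^{-5}$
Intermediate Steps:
$N{\left(D \right)} = 8 + \frac{2 D}{7}$ ($N{\left(D \right)} = 8 + \frac{1 D + D}{7} = 8 + \frac{D + D}{7} = 8 + \frac{2 D}{7}$)
$B{\left(l \right)} = 5 - \left(195 + l\right) \left(l + 4 \left(8 + \frac{9 l}{7}\right)^{2}\right)$ ($B{\left(l \right)} = 5 - \left(l + 4 \left(l + \left(8 + \frac{2 l}{7}\right)\right)^{2}\right) \left(l + 195\right) = 5 - \left(l + 4 \left(8 + \frac{9 l}{7}\right)^{2}\right) \left(195 + l\right) = 5 - \left(195 + l\right) \left(l + 4 \left(8 + \frac{9 l}{7}\right)^{2}\right)$)
$\frac{1}{B{\left(f{\left(1 - 3 \right)} \right)}} = \frac{1}{-49915 - \frac{115477 \left(1 - 3\right)}{7} - \frac{67261 \left(1 - 3\right)^{2}}{49} - \frac{324 \left(1 - 3\right)^{3}}{49}} = \frac{1}{-49915 - - \frac{230954}{7} - \frac{67261 \left(-2\right)^{2}}{49} - \frac{324 \left(-2\right)^{3}}{49}} = \frac{1}{-49915 + \frac{230954}{7} - \frac{269044}{49} - - \frac{2592}{49}} = \frac{1}{-49915 + \frac{230954}{7} - \frac{269044}{49} + \frac{2592}{49}} = \frac{1}{- \frac{1095609}{49}} = - \frac{49}{1095609}$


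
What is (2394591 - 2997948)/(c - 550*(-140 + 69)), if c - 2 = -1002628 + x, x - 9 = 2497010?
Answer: -603357/1533443 ≈ -0.39347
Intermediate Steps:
x = 2497019 (x = 9 + 2497010 = 2497019)
c = 1494393 (c = 2 + (-1002628 + 2497019) = 2 + 1494391 = 1494393)
(2394591 - 2997948)/(c - 550*(-140 + 69)) = (2394591 - 2997948)/(1494393 - 550*(-140 + 69)) = -603357/(1494393 - 550*(-71)) = -603357/(1494393 + 39050) = -603357/1533443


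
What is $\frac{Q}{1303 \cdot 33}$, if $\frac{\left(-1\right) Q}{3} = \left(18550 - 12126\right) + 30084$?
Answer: $- \frac{36508}{14333} \approx -2.5471$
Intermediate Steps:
$Q = -109524$ ($Q = - 3 \left(\left(18550 - 12126\right) + 30084\right) = - 3 \left(6424 + 30084\right) = \left(-3\right) 36508 = -109524$)
$\frac{Q}{1303 \cdot 33} = - \frac{109524}{1303 \cdot 33} = - \frac{109524}{42999} = \left(-109524\right) \frac{1}{42999} = - \frac{36508}{14333}$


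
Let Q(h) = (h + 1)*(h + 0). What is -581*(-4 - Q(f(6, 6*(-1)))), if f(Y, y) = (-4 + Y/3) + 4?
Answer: 5810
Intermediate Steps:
f(Y, y) = Y/3 (f(Y, y) = (-4 + Y*(⅓)) + 4 = (-4 + Y/3) + 4 = Y/3)
Q(h) = h*(1 + h) (Q(h) = (1 + h)*h = h*(1 + h))
-581*(-4 - Q(f(6, 6*(-1)))) = -581*(-4 - (⅓)*6*(1 + (⅓)*6)) = -581*(-4 - 2*(1 + 2)) = -581*(-4 - 2*3) = -581*(-4 - 1*6) = -581*(-4 - 6) = -581*(-10) = 5810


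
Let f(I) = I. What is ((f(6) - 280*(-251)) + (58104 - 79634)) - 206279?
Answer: -157523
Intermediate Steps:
((f(6) - 280*(-251)) + (58104 - 79634)) - 206279 = ((6 - 280*(-251)) + (58104 - 79634)) - 206279 = ((6 + 70280) - 21530) - 206279 = (70286 - 21530) - 206279 = 48756 - 206279 = -157523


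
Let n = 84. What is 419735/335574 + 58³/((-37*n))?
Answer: -5347498159/86913666 ≈ -61.527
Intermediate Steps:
419735/335574 + 58³/((-37*n)) = 419735/335574 + 58³/((-37*84)) = 419735*(1/335574) + 195112/(-3108) = 419735/335574 + 195112*(-1/3108) = 419735/335574 - 48778/777 = -5347498159/86913666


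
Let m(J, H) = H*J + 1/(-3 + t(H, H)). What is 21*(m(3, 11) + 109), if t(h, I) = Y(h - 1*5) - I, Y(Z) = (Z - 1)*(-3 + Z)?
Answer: 3003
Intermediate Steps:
Y(Z) = (-1 + Z)*(-3 + Z)
t(h, I) = 23 + (-5 + h)**2 - I - 4*h (t(h, I) = (3 + (h - 1*5)**2 - 4*(h - 1*5)) - I = (3 + (h - 5)**2 - 4*(h - 5)) - I = (3 + (-5 + h)**2 - 4*(-5 + h)) - I = (3 + (-5 + h)**2 + (20 - 4*h)) - I = (23 + (-5 + h)**2 - 4*h) - I = 23 + (-5 + h)**2 - I - 4*h)
m(J, H) = 1/(45 + H**2 - 15*H) + H*J (m(J, H) = H*J + 1/(-3 + (48 + H**2 - H - 14*H)) = H*J + 1/(-3 + (48 + H**2 - 15*H)) = H*J + 1/(45 + H**2 - 15*H) = 1/(45 + H**2 - 15*H) + H*J)
21*(m(3, 11) + 109) = 21*((1 + 3*11**3 - 15*3*11**2 + 45*11*3)/(45 + 11**2 - 15*11) + 109) = 21*((1 + 3*1331 - 15*3*121 + 1485)/(45 + 121 - 165) + 109) = 21*((1 + 3993 - 5445 + 1485)/1 + 109) = 21*(1*34 + 109) = 21*(34 + 109) = 21*143 = 3003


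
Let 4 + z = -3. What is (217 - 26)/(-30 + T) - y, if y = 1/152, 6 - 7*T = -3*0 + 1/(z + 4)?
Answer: -610283/92872 ≈ -6.5712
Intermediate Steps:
z = -7 (z = -4 - 3 = -7)
T = 19/21 (T = 6/7 - (-3*0 + 1/(-7 + 4))/7 = 6/7 - (0 + 1/(-3))/7 = 6/7 - (0 - 1/3)/7 = 6/7 - 1/7*(-1/3) = 6/7 + 1/21 = 19/21 ≈ 0.90476)
y = 1/152 ≈ 0.0065789
(217 - 26)/(-30 + T) - y = (217 - 26)/(-30 + 19/21) - 1*1/152 = 191/(-611/21) - 1/152 = 191*(-21/611) - 1/152 = -4011/611 - 1/152 = -610283/92872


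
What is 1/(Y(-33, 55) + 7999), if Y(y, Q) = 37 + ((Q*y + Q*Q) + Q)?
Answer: 1/9301 ≈ 0.00010752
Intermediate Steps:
Y(y, Q) = 37 + Q + Q**2 + Q*y (Y(y, Q) = 37 + ((Q*y + Q**2) + Q) = 37 + ((Q**2 + Q*y) + Q) = 37 + (Q + Q**2 + Q*y) = 37 + Q + Q**2 + Q*y)
1/(Y(-33, 55) + 7999) = 1/((37 + 55 + 55**2 + 55*(-33)) + 7999) = 1/((37 + 55 + 3025 - 1815) + 7999) = 1/(1302 + 7999) = 1/9301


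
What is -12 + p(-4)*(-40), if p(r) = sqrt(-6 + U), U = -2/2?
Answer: -12 - 40*I*sqrt(7) ≈ -12.0 - 105.83*I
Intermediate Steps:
U = -1 (U = -2*1/2 = -1)
p(r) = I*sqrt(7) (p(r) = sqrt(-6 - 1) = sqrt(-7) = I*sqrt(7))
-12 + p(-4)*(-40) = -12 + (I*sqrt(7))*(-40) = -12 - 40*I*sqrt(7)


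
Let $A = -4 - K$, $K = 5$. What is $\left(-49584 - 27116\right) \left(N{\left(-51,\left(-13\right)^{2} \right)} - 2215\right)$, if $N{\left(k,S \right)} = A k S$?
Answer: $-5779805200$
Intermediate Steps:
$A = -9$ ($A = -4 - 5 = -9$)
$N{\left(k,S \right)} = - 9 S k$ ($N{\left(k,S \right)} = - 9 k S = - 9 S k$)
$\left(-49584 - 27116\right) \left(N{\left(-51,\left(-13\right)^{2} \right)} - 2215\right) = \left(-49584 - 27116\right) \left(\left(-9\right) \left(-13\right)^{2} \left(-51\right) - 2215\right) = - 76700 \left(\left(-9\right) 169 \left(-51\right) - 2215\right) = - 76700 \left(77571 - 2215\right) = \left(-76700\right) 75356 = -5779805200$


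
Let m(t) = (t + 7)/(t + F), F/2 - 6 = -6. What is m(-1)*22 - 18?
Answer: -150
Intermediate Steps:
F = 0 (F = 12 + 2*(-6) = 12 - 12 = 0)
m(t) = (7 + t)/t (m(t) = (t + 7)/(t + 0) = (7 + t)/t)
m(-1)*22 - 18 = ((7 - 1)/(-1))*22 - 18 = -1*6*22 - 18 = -6*22 - 18 = -132 - 18 = -150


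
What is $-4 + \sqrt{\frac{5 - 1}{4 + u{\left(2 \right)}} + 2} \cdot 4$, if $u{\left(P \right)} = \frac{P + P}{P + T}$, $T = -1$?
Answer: $-4 + 2 \sqrt{10} \approx 2.3246$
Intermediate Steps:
$u{\left(P \right)} = \frac{2 P}{-1 + P}$ ($u{\left(P \right)} = \frac{P + P}{P - 1} = \frac{2 P}{-1 + P}$)
$-4 + \sqrt{\frac{5 - 1}{4 + u{\left(2 \right)}} + 2} \cdot 4 = -4 + \sqrt{\frac{5 - 1}{4 + 2 \cdot 2 \frac{1}{-1 + 2}} + 2} \cdot 4 = -4 + \sqrt{\frac{4}{4 + 2 \cdot 2 \cdot 1^{-1}} + 2} \cdot 4 = -4 + \sqrt{\frac{4}{4 + 2 \cdot 2 \cdot 1} + 2} \cdot 4 = -4 + \sqrt{\frac{4}{4 + 4} + 2} \cdot 4 = -4 + \sqrt{\frac{4}{8} + 2} \cdot 4 = -4 + \sqrt{4 \cdot \frac{1}{8} + 2} \cdot 4 = -4 + \sqrt{\frac{1}{2} + 2} \cdot 4 = -4 + \sqrt{\frac{5}{2}} \cdot 4 = -4 + \frac{\sqrt{10}}{2} \cdot 4 = -4 + 2 \sqrt{10}$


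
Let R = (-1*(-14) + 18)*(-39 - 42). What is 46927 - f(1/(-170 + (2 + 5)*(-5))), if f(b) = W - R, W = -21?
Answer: 44356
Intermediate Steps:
R = -2592 (R = (14 + 18)*(-81) = 32*(-81) = -2592)
f(b) = 2571 (f(b) = -21 - 1*(-2592) = -21 + 2592 = 2571)
46927 - f(1/(-170 + (2 + 5)*(-5))) = 46927 - 1*2571 = 46927 - 2571 = 44356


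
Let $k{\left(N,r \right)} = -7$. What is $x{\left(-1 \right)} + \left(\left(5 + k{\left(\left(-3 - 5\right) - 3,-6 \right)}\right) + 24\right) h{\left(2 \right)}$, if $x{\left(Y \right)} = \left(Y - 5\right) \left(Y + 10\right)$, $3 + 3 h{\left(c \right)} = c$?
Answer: $- \frac{184}{3} \approx -61.333$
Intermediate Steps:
$h{\left(c \right)} = -1 + \frac{c}{3}$
$x{\left(Y \right)} = \left(-5 + Y\right) \left(10 + Y\right)$
$x{\left(-1 \right)} + \left(\left(5 + k{\left(\left(-3 - 5\right) - 3,-6 \right)}\right) + 24\right) h{\left(2 \right)} = \left(-50 + \left(-1\right)^{2} + 5 \left(-1\right)\right) + \left(\left(5 - 7\right) + 24\right) \left(-1 + \frac{1}{3} \cdot 2\right) = \left(-50 + 1 - 5\right) + \left(-2 + 24\right) \left(-1 + \frac{2}{3}\right) = -54 + 22 \left(- \frac{1}{3}\right) = -54 - \frac{22}{3} = - \frac{184}{3}$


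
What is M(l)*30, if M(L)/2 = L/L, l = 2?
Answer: 60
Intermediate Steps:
M(L) = 2 (M(L) = 2*(L/L) = 2*1 = 2)
M(l)*30 = 2*30 = 60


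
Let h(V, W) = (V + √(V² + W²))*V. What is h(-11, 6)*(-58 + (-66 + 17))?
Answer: -12947 + 1177*√157 ≈ 1800.8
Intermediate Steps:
h(V, W) = V*(V + √(V² + W²))
h(-11, 6)*(-58 + (-66 + 17)) = (-11*(-11 + √((-11)² + 6²)))*(-58 + (-66 + 17)) = (-11*(-11 + √(121 + 36)))*(-58 - 49) = -11*(-11 + √157)*(-107) = (121 - 11*√157)*(-107) = -12947 + 1177*√157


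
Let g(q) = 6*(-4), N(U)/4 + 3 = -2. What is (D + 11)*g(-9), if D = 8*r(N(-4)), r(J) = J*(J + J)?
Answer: -153864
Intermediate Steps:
N(U) = -20 (N(U) = -12 + 4*(-2) = -12 - 8 = -20)
r(J) = 2*J² (r(J) = J*(2*J) = 2*J²)
g(q) = -24
D = 6400 (D = 8*(2*(-20)²) = 8*(2*400) = 8*800 = 6400)
(D + 11)*g(-9) = (6400 + 11)*(-24) = 6411*(-24) = -153864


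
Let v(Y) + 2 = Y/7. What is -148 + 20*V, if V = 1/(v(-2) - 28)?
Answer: -7879/53 ≈ -148.66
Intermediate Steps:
v(Y) = -2 + Y/7
V = -7/212 (V = 1/((-2 + (⅐)*(-2)) - 28) = 1/((-2 - 2/7) - 28) = 1/(-16/7 - 28) = 1/(-212/7) = -7/212 ≈ -0.033019)
-148 + 20*V = -148 + 20*(-7/212) = -148 - 35/53 = -7879/53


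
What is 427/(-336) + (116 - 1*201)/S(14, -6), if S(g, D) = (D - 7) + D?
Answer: 2921/912 ≈ 3.2029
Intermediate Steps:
S(g, D) = -7 + 2*D (S(g, D) = (-7 + D) + D = -7 + 2*D)
427/(-336) + (116 - 1*201)/S(14, -6) = 427/(-336) + (116 - 1*201)/(-7 + 2*(-6)) = 427*(-1/336) + (116 - 201)/(-7 - 12) = -61/48 - 85/(-19) = -61/48 - 85*(-1/19) = -61/48 + 85/19 = 2921/912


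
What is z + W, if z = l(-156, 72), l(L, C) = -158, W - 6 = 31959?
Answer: 31807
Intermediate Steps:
W = 31965 (W = 6 + 31959 = 31965)
z = -158
z + W = -158 + 31965 = 31807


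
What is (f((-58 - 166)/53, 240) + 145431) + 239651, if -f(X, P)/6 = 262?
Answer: 383510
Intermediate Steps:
f(X, P) = -1572 (f(X, P) = -6*262 = -1572)
(f((-58 - 166)/53, 240) + 145431) + 239651 = (-1572 + 145431) + 239651 = 143859 + 239651 = 383510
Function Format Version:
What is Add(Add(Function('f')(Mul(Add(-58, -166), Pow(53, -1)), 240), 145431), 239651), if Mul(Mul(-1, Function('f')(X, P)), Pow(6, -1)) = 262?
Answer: 383510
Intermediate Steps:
Function('f')(X, P) = -1572 (Function('f')(X, P) = Mul(-6, 262) = -1572)
Add(Add(Function('f')(Mul(Add(-58, -166), Pow(53, -1)), 240), 145431), 239651) = Add(Add(-1572, 145431), 239651) = Add(143859, 239651) = 383510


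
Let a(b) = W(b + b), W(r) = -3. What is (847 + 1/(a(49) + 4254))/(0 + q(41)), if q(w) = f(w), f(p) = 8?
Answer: 1800299/17004 ≈ 105.88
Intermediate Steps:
a(b) = -3
q(w) = 8
(847 + 1/(a(49) + 4254))/(0 + q(41)) = (847 + 1/(-3 + 4254))/(0 + 8) = (847 + 1/4251)/8 = (847 + 1/4251)*(⅛) = (3600598/4251)*(⅛) = 1800299/17004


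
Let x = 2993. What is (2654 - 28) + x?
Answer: 5619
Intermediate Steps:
(2654 - 28) + x = (2654 - 28) + 2993 = 2626 + 2993 = 5619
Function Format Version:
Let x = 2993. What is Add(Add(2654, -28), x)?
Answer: 5619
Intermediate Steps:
Add(Add(2654, -28), x) = Add(Add(2654, -28), 2993) = Add(2626, 2993) = 5619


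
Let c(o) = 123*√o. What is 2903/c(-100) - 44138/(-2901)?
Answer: 44138/2901 - 2903*I/1230 ≈ 15.215 - 2.3602*I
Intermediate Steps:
2903/c(-100) - 44138/(-2901) = 2903/((123*√(-100))) - 44138/(-2901) = 2903/((123*(10*I))) - 44138*(-1/2901) = 2903/((1230*I)) + 44138/2901 = 2903*(-I/1230) + 44138/2901 = -2903*I/1230 + 44138/2901 = 44138/2901 - 2903*I/1230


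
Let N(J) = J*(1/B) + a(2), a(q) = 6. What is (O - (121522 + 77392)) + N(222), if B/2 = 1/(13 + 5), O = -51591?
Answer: -248501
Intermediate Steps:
B = ⅑ (B = 2/(13 + 5) = 2/18 = 2*(1/18) = ⅑ ≈ 0.11111)
N(J) = 6 + 9*J (N(J) = J*(1/(⅑)) + 6 = J*(1*9) + 6 = J*9 + 6 = 9*J + 6 = 6 + 9*J)
(O - (121522 + 77392)) + N(222) = (-51591 - (121522 + 77392)) + (6 + 9*222) = (-51591 - 1*198914) + (6 + 1998) = (-51591 - 198914) + 2004 = -250505 + 2004 = -248501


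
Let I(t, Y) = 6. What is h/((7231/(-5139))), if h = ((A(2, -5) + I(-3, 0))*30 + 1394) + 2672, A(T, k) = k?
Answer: -21049344/7231 ≈ -2911.0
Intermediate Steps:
h = 4096 (h = ((-5 + 6)*30 + 1394) + 2672 = (1*30 + 1394) + 2672 = (30 + 1394) + 2672 = 1424 + 2672 = 4096)
h/((7231/(-5139))) = 4096/((7231/(-5139))) = 4096/((7231*(-1/5139))) = 4096/(-7231/5139) = 4096*(-5139/7231) = -21049344/7231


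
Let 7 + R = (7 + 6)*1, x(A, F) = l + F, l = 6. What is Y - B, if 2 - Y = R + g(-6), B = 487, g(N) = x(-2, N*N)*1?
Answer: -533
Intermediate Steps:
x(A, F) = 6 + F
g(N) = 6 + N² (g(N) = (6 + N*N)*1 = (6 + N²)*1 = 6 + N²)
R = 6 (R = -7 + (7 + 6)*1 = -7 + 13*1 = -7 + 13 = 6)
Y = -46 (Y = 2 - (6 + (6 + (-6)²)) = 2 - (6 + (6 + 36)) = 2 - (6 + 42) = 2 - 1*48 = 2 - 48 = -46)
Y - B = -46 - 1*487 = -46 - 487 = -533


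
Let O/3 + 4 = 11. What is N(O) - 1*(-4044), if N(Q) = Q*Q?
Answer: 4485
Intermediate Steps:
O = 21 (O = -12 + 3*11 = -12 + 33 = 21)
N(Q) = Q**2
N(O) - 1*(-4044) = 21**2 - 1*(-4044) = 441 + 4044 = 4485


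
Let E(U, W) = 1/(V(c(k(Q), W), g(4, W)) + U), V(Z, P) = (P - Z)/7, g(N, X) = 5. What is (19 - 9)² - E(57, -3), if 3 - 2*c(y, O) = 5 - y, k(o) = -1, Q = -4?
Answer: 81086/811 ≈ 99.983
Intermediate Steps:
c(y, O) = -1 + y/2 (c(y, O) = 3/2 - (5 - y)/2 = 3/2 + (-5/2 + y/2) = -1 + y/2)
V(Z, P) = -Z/7 + P/7 (V(Z, P) = (P - Z)*(⅐) = -Z/7 + P/7)
E(U, W) = 1/(13/14 + U) (E(U, W) = 1/((-(-1 + (½)*(-1))/7 + (⅐)*5) + U) = 1/((-(-1 - ½)/7 + 5/7) + U) = 1/((-⅐*(-3/2) + 5/7) + U) = 1/((3/14 + 5/7) + U) = 1/(13/14 + U))
(19 - 9)² - E(57, -3) = (19 - 9)² - 14/(13 + 14*57) = 10² - 14/(13 + 798) = 100 - 14/811 = 81086/811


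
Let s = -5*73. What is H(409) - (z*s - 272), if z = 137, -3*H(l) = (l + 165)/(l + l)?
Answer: 61689592/1227 ≈ 50277.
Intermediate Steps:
s = -365
H(l) = -(165 + l)/(6*l) (H(l) = -(l + 165)/(3*(l + l)) = -(165 + l)/(3*(2*l)) = -(165 + l)*1/(2*l)/3 = -(165 + l)/(6*l))
H(409) - (z*s - 272) = (⅙)*(-165 - 1*409)/409 - (137*(-365) - 272) = (⅙)*(1/409)*(-165 - 409) - (-50005 - 272) = (⅙)*(1/409)*(-574) - 1*(-50277) = -287/1227 + 50277 = 61689592/1227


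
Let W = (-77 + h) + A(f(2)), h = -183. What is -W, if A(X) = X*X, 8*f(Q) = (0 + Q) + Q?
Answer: 1039/4 ≈ 259.75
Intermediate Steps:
f(Q) = Q/4 (f(Q) = ((0 + Q) + Q)/8 = (Q + Q)/8 = (2*Q)/8 = Q/4)
A(X) = X²
W = -1039/4 (W = (-77 - 183) + ((¼)*2)² = -260 + (½)² = -260 + ¼ = -1039/4 ≈ -259.75)
-W = -1*(-1039/4) = 1039/4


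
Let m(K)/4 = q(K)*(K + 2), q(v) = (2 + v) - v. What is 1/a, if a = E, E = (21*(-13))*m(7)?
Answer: -1/19656 ≈ -5.0875e-5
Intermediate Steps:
q(v) = 2
m(K) = 16 + 8*K (m(K) = 4*(2*(K + 2)) = 4*(2*(2 + K)) = 4*(4 + 2*K) = 16 + 8*K)
E = -19656 (E = (21*(-13))*(16 + 8*7) = -273*(16 + 56) = -273*72 = -19656)
a = -19656
1/a = 1/(-19656) = -1/19656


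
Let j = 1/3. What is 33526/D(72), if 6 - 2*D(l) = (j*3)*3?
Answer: 67052/3 ≈ 22351.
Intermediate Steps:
j = 1/3 ≈ 0.33333
D(l) = 3/2 (D(l) = 3 - (1/3)*3*3/2 = 3 - 3/2 = 3/2)
33526/D(72) = 33526/(3/2) = 33526*(2/3) = 67052/3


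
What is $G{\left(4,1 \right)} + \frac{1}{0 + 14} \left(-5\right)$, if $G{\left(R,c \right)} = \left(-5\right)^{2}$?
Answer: $\frac{345}{14} \approx 24.643$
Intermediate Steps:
$G{\left(R,c \right)} = 25$
$G{\left(4,1 \right)} + \frac{1}{0 + 14} \left(-5\right) = 25 + \frac{1}{0 + 14} \left(-5\right) = 25 + \frac{1}{14} \left(-5\right) = 25 - \frac{5}{14} = \frac{345}{14}$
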